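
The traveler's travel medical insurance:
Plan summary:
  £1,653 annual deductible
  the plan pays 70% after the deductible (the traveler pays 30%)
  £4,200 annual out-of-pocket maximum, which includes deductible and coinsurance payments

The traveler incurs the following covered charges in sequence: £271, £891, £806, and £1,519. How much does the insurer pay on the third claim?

#1 (£271): fully absorbed by the deductible. Traveler owes £271 (running OOP £271). Plan pays £271 − £271 = £0.
#2 (£891): all of it applies to the deductible. Traveler pays £891; OOP now £1,162. Insurer: £891 − £891 = £0.
#3 (£806): £491 to deductible, leaving £315; 30% of £315 = £94.50. Traveler pays £585.50; OOP now £1,747.50. Insurer: £806 − £585.50 = £220.50.

£220.50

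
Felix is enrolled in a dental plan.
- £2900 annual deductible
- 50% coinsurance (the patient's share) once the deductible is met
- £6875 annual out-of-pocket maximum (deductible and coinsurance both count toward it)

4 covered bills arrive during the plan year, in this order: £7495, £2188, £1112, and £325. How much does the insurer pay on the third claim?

£556

Bill 1, £7495: £2900 finishes the deductible; £4595 goes to coinsurance; 50% of £4595 = £2297.50. Patient owes £5197.50 (running OOP £5197.50). Plan pays £7495 − £5197.50 = £2297.50.
Bill 2, £2188: 50% coinsurance on £2188 = £1094. Patient pays £1094; OOP now £6291.50. Insurer: £2188 − £1094 = £1094.
Bill 3, £1112: deductible already satisfied, so patient's share is 50% × £1112 = £556. Patient owes £556 (running OOP £6847.50). Insurer: £1112 − £556 = £556.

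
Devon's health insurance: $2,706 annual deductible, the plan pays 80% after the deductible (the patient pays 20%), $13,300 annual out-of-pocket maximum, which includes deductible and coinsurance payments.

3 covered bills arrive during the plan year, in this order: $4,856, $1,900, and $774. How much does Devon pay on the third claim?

#1 ($4,856): $2,706 to deductible, leaving $2,150; patient's 20% is $430. Patient owes $3,136 (running OOP $3,136).
#2 ($1,900): deductible met; 20% of $1,900 = $380. Patient pays $380; OOP now $3,516.
#3 ($774): deductible met; 20% of $774 = $154.80. Cost to patient: $154.80. OOP to date $3,670.80.

$154.80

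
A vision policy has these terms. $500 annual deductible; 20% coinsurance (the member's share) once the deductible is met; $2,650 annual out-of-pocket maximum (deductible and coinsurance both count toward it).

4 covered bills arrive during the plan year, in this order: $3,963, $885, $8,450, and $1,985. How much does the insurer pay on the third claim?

$7,169.60

Claim 1 ($3,963): $500 finishes the deductible; $3,463 goes to coinsurance; 20% of $3,463 = $692.60. Member pays $1,192.60; OOP now $1,192.60. Insurer: $3,963 − $1,192.60 = $2,770.40.
Claim 2 ($885): deductible met; 20% of $885 = $177. Member owes $177 (running OOP $1,369.60). Insurer: $885 − $177 = $708.
Claim 3 ($8,450): deductible met; 20% of $8,450 = $1,690. Adding that to $1,369.60 gives $3,059.60, past the $2,650 cap; member pays only $2,650 − $1,369.60 = $1,280.40. Insurer: $8,450 − $1,280.40 = $7,169.60.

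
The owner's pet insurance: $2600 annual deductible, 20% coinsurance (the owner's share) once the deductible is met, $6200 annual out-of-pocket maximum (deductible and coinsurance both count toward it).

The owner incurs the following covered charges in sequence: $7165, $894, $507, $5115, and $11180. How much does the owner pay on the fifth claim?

Bill 1, $7165: deductible takes $2600, $4565 remains; 20% of $4565 = $913. Owner pays $3513; OOP now $3513.
Bill 2, $894: deductible already satisfied, so owner's share is 20% × $894 = $178.80. Owner pays $178.80; OOP now $3691.80.
Bill 3, $507: deductible already satisfied, so owner's share is 20% × $507 = $101.40. Cost to owner: $101.40. OOP to date $3793.20.
Bill 4, $5115: deductible met; 20% of $5115 = $1023. Owner owes $1023 (running OOP $4816.20).
Bill 5, $11180: deductible already satisfied, so owner's share is 20% × $11180 = $2236. Adding that to $4816.20 gives $7052.20, past the $6200 cap; owner pays only $6200 − $4816.20 = $1383.80.

$1383.80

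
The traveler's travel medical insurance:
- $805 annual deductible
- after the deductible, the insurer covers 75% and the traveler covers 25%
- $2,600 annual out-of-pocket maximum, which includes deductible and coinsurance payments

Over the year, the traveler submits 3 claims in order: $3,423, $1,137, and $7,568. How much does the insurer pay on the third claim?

Claim 1 — $3,423: $805 to deductible, leaving $2,618; coinsurance $2,618 × 25% = $654.50. Traveler owes $1,459.50 (running OOP $1,459.50). Insurer: $3,423 − $1,459.50 = $1,963.50.
Claim 2 — $1,137: deductible already satisfied, so traveler's share is 25% × $1,137 = $284.25. Cost to traveler: $284.25. OOP to date $1,743.75. Insurer: $1,137 − $284.25 = $852.75.
Claim 3 — $7,568: deductible already satisfied, so traveler's share is 25% × $7,568 = $1,892. OOP would hit $3,635.75 > $2,600, so the cap limits the traveler to $2,600 − $1,743.75 = $856.25. Plan pays $7,568 − $856.25 = $6,711.75.

$6,711.75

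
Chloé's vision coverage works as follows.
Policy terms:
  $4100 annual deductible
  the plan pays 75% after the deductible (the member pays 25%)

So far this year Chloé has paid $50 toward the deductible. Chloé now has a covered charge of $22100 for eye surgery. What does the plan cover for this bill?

Remaining deductible: $4100 − $50 = $4050.
That leaves $22100 − $4050 = $18050 for coinsurance.
25% of $18050 = $4512.50 falls to the member.
Member responsibility: $4050 + $4512.50 = $8562.50.
The plan picks up $22100 − $8562.50 = $13537.50.

$13537.50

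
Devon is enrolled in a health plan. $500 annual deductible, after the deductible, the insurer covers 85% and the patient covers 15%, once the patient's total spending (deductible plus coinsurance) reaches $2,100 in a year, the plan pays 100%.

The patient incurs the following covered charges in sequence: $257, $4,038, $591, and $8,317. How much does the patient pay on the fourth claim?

$942.10

#1 ($257): all of it applies to the deductible. Patient owes $257 (running OOP $257).
#2 ($4,038): deductible takes $243, $3,795 remains; coinsurance $3,795 × 15% = $569.25. Patient pays $812.25; OOP now $1,069.25.
#3 ($591): deductible already satisfied, so patient's share is 15% × $591 = $88.65. Patient pays $88.65; OOP now $1,157.90.
#4 ($8,317): 15% coinsurance on $8,317 = $1,247.55. Adding that to $1,157.90 gives $2,405.45, past the $2,100 cap; patient pays only $2,100 − $1,157.90 = $942.10.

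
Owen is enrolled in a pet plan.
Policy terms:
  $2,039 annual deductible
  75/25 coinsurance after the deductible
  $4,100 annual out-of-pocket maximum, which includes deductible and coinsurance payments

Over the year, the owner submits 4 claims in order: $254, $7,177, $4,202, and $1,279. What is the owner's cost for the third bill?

$713

#1 ($254): entire amount goes to the deductible. Cost to owner: $254. OOP to date $254.
#2 ($7,177): $1,785 to deductible, leaving $5,392; 25% of $5,392 = $1,348. Cost to owner: $3,133. OOP to date $3,387.
#3 ($4,202): deductible already satisfied, so owner's share is 25% × $4,202 = $1,050.50. That would push OOP to $4,437.50, over the $4,100 cap, so owner pays $4,100 − $3,387 = $713.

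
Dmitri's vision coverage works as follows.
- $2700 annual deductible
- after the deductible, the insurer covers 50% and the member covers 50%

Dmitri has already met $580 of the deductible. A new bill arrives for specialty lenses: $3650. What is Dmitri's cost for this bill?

$2885

Deductible still to meet: $2700 − $580 = $2120.
That leaves $3650 − $2120 = $1530 for coinsurance.
Coinsurance: $1530 × 50% = $765.
Member responsibility: $2120 + $765 = $2885.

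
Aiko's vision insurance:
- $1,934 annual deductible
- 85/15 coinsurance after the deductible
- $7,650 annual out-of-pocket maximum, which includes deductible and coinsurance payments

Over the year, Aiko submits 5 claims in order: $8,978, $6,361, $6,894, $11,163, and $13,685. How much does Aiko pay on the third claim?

$1,034.10

Claim 1 — $8,978: $1,934 finishes the deductible; $7,044 goes to coinsurance; member's 15% is $1,056.60. Member pays $2,990.60; OOP now $2,990.60.
Claim 2 — $6,361: deductible met; 15% of $6,361 = $954.15. Member owes $954.15 (running OOP $3,944.75).
Claim 3 — $6,894: deductible already satisfied, so member's share is 15% × $6,894 = $1,034.10. Member pays $1,034.10; OOP now $4,978.85.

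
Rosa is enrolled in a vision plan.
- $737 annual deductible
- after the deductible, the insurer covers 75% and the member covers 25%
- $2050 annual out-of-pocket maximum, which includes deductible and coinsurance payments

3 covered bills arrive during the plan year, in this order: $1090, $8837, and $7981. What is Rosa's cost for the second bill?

$1224.75

Bill 1, $1090: deductible takes $737, $353 remains; coinsurance $353 × 25% = $88.25. Cost to member: $825.25. OOP to date $825.25.
Bill 2, $8837: 25% coinsurance on $8837 = $2209.25. That would push OOP to $3034.50, over the $2050 cap, so member pays $2050 − $825.25 = $1224.75.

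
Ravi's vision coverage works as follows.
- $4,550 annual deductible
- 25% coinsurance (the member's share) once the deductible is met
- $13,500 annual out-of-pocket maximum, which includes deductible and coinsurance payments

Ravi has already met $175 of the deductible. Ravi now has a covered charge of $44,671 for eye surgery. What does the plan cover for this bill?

$31,346

$175 of the $4,550 deductible is already met, leaving $4,375.
After the $4,375 deductible portion, $44,671 − $4,375 = $40,296 is subject to coinsurance.
Member's 25% share of $40,296 is $10,074.
That puts the member's cost at $4,375 + $10,074 = $14,449 before any cap.
That would bring total out-of-pocket to $14,624, past the $13,500 cap. The member is capped at $13,500 − $175 = $13,325 on this claim.
Insurer pays the balance: $44,671 − $13,325 = $31,346.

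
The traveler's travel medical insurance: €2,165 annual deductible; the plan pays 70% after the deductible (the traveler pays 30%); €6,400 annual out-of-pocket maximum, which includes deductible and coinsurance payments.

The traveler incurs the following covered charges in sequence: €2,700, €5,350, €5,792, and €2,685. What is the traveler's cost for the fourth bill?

€731.90

Claim 1 (€2,700): deductible takes €2,165, €535 remains; 30% of €535 = €160.50. Traveler pays €2,325.50; OOP now €2,325.50.
Claim 2 (€5,350): 30% coinsurance on €5,350 = €1,605. Traveler owes €1,605 (running OOP €3,930.50).
Claim 3 (€5,792): deductible already satisfied, so traveler's share is 30% × €5,792 = €1,737.60. Cost to traveler: €1,737.60. OOP to date €5,668.10.
Claim 4 (€2,685): deductible already satisfied, so traveler's share is 30% × €2,685 = €805.50. OOP would hit €6,473.60 > €6,400, so the cap limits the traveler to €6,400 − €5,668.10 = €731.90.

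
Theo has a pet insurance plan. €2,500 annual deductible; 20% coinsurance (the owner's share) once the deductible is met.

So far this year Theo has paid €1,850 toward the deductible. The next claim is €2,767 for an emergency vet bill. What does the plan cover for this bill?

€1,850 of the €2,500 deductible is already met, leaving €650.
The remaining €2,117 (= €2,767 − €650) moves to coinsurance.
Owner's 20% share of €2,117 is €423.40.
So the owner owes €650 + €423.40 = €1,073.40.
The insurer covers the remainder: €2,767 − €1,073.40 = €1,693.60.

€1,693.60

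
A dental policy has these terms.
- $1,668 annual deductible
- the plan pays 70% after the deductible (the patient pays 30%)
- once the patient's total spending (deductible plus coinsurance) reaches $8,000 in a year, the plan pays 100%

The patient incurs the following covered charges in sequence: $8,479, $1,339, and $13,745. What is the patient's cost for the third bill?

$3,887

#1 ($8,479): $1,668 to deductible, leaving $6,811; 30% of $6,811 = $2,043.30. Patient owes $3,711.30 (running OOP $3,711.30).
#2 ($1,339): 30% coinsurance on $1,339 = $401.70. Patient pays $401.70; OOP now $4,113.
#3 ($13,745): deductible met; 30% of $13,745 = $4,123.50. OOP would hit $8,236.50 > $8,000, so the cap limits the patient to $8,000 − $4,113 = $3,887.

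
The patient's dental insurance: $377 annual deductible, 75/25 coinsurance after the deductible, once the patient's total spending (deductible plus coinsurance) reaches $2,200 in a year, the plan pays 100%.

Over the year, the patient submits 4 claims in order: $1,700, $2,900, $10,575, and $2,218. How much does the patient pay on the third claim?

Bill 1, $1,700: deductible takes $377, $1,323 remains; patient's 25% is $330.75. Patient pays $707.75; OOP now $707.75.
Bill 2, $2,900: deductible met; 25% of $2,900 = $725. Patient pays $725; OOP now $1,432.75.
Bill 3, $10,575: 25% coinsurance on $10,575 = $2,643.75. OOP would hit $4,076.50 > $2,200, so the cap limits the patient to $2,200 − $1,432.75 = $767.25.

$767.25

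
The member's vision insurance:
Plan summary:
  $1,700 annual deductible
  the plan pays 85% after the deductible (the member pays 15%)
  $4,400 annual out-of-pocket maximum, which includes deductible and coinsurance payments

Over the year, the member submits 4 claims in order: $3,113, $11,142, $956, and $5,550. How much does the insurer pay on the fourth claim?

$4,876.65

Bill 1, $3,113: deductible takes $1,700, $1,413 remains; coinsurance $1,413 × 15% = $211.95. Member pays $1,911.95; OOP now $1,911.95. Insurer: $3,113 − $1,911.95 = $1,201.05.
Bill 2, $11,142: deductible met; 15% of $11,142 = $1,671.30. Member pays $1,671.30; OOP now $3,583.25. Plan pays $11,142 − $1,671.30 = $9,470.70.
Bill 3, $956: deductible met; 15% of $956 = $143.40. Member pays $143.40; OOP now $3,726.65. Plan pays $956 − $143.40 = $812.60.
Bill 4, $5,550: deductible already satisfied, so member's share is 15% × $5,550 = $832.50. Adding that to $3,726.65 gives $4,559.15, past the $4,400 cap; member pays only $4,400 − $3,726.65 = $673.35. Plan pays $5,550 − $673.35 = $4,876.65.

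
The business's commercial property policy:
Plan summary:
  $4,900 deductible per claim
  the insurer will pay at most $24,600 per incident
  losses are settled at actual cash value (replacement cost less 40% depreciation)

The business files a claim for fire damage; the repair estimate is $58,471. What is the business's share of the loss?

Depreciate 40%: the covered value is $58,471 × 0.6 = $35,082.60.
After the deductible, $35,082.60 − $4,900 = $30,182.60 remains.
The $24,600 per-incident cap binds; insurer pays $24,600.
Business's share is the uncovered remainder: $58,471 − $24,600 = $33,871.

$33,871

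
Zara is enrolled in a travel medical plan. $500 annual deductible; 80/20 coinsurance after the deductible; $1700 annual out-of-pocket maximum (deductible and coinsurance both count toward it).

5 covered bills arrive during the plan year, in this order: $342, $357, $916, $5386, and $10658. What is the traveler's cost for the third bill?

#1 ($342): entire amount goes to the deductible. Cost to traveler: $342. OOP to date $342.
#2 ($357): deductible takes $158, $199 remains; traveler's 20% is $39.80. Traveler owes $197.80 (running OOP $539.80).
#3 ($916): deductible already satisfied, so traveler's share is 20% × $916 = $183.20. Traveler owes $183.20 (running OOP $723).

$183.20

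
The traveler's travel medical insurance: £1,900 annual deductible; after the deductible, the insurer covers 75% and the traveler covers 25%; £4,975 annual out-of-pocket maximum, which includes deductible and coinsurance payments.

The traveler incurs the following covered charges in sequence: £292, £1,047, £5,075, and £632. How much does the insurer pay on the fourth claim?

Claim 1 (£292): all of it applies to the deductible. Cost to traveler: £292. OOP to date £292. Insurer: £292 − £292 = £0.
Claim 2 (£1,047): fully absorbed by the deductible. Traveler owes £1,047 (running OOP £1,339). Plan pays £1,047 − £1,047 = £0.
Claim 3 (£5,075): £561 to deductible, leaving £4,514; coinsurance £4,514 × 25% = £1,128.50. Traveler owes £1,689.50 (running OOP £3,028.50). Plan pays £5,075 − £1,689.50 = £3,385.50.
Claim 4 (£632): deductible already satisfied, so traveler's share is 25% × £632 = £158. Traveler pays £158; OOP now £3,186.50. Insurer: £632 − £158 = £474.

£474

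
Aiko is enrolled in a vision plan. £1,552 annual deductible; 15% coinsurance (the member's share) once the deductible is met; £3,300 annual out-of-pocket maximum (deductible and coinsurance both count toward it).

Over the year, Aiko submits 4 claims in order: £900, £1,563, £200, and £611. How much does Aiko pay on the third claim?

Bill 1, £900: all of it applies to the deductible. Member pays £900; OOP now £900.
Bill 2, £1,563: £652 to deductible, leaving £911; 15% of £911 = £136.65. Member owes £788.65 (running OOP £1,688.65).
Bill 3, £200: deductible already satisfied, so member's share is 15% × £200 = £30. Member pays £30; OOP now £1,718.65.

£30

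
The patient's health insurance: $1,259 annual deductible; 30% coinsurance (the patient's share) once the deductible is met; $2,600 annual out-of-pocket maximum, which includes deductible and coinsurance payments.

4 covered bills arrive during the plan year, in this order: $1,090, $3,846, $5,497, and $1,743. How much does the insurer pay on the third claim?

$5,259.10

Bill 1, $1,090: entire amount goes to the deductible. Patient owes $1,090 (running OOP $1,090). Plan pays $1,090 − $1,090 = $0.
Bill 2, $3,846: $169 to deductible, leaving $3,677; coinsurance $3,677 × 30% = $1,103.10. Patient owes $1,272.10 (running OOP $2,362.10). Insurer: $3,846 − $1,272.10 = $2,573.90.
Bill 3, $5,497: deductible already satisfied, so patient's share is 30% × $5,497 = $1,649.10. That would push OOP to $4,011.20, over the $2,600 cap, so patient pays $2,600 − $2,362.10 = $237.90. Plan pays $5,497 − $237.90 = $5,259.10.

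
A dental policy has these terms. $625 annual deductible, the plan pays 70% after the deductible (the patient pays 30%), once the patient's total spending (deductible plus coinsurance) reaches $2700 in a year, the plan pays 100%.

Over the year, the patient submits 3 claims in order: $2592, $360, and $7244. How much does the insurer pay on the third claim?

Claim 1 — $2592: $625 to deductible, leaving $1967; coinsurance $1967 × 30% = $590.10. Patient pays $1215.10; OOP now $1215.10. Plan pays $2592 − $1215.10 = $1376.90.
Claim 2 — $360: deductible already satisfied, so patient's share is 30% × $360 = $108. Patient pays $108; OOP now $1323.10. Plan pays $360 − $108 = $252.
Claim 3 — $7244: deductible met; 30% of $7244 = $2173.20. That would push OOP to $3496.30, over the $2700 cap, so patient pays $2700 − $1323.10 = $1376.90. Plan pays $7244 − $1376.90 = $5867.10.

$5867.10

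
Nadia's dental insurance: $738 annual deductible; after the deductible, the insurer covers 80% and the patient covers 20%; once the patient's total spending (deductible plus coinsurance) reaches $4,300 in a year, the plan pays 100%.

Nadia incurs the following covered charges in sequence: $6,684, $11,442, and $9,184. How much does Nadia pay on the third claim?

$84.40

Claim 1 ($6,684): deductible takes $738, $5,946 remains; 20% of $5,946 = $1,189.20. Patient pays $1,927.20; OOP now $1,927.20.
Claim 2 ($11,442): 20% coinsurance on $11,442 = $2,288.40. Cost to patient: $2,288.40. OOP to date $4,215.60.
Claim 3 ($9,184): deductible met; 20% of $9,184 = $1,836.80. OOP would hit $6,052.40 > $4,300, so the cap limits the patient to $4,300 − $4,215.60 = $84.40.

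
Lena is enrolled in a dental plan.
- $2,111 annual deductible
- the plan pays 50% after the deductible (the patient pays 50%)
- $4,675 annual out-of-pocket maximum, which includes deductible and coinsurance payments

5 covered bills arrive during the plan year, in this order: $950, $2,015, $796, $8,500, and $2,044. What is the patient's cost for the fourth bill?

Claim 1 ($950): fully absorbed by the deductible. Patient owes $950 (running OOP $950).
Claim 2 ($2,015): $1,161 finishes the deductible; $854 goes to coinsurance; 50% of $854 = $427. Cost to patient: $1,588. OOP to date $2,538.
Claim 3 ($796): deductible met; 50% of $796 = $398. Cost to patient: $398. OOP to date $2,936.
Claim 4 ($8,500): deductible already satisfied, so patient's share is 50% × $8,500 = $4,250. Adding that to $2,936 gives $7,186, past the $4,675 cap; patient pays only $4,675 − $2,936 = $1,739.

$1,739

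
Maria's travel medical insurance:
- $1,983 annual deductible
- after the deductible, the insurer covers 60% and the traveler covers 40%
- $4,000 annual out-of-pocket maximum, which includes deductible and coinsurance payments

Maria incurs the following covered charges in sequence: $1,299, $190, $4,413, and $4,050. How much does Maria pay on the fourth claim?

$449.40

#1 ($1,299): fully absorbed by the deductible. Traveler owes $1,299 (running OOP $1,299).
#2 ($190): all of it applies to the deductible. Traveler pays $190; OOP now $1,489.
#3 ($4,413): $494 finishes the deductible; $3,919 goes to coinsurance; coinsurance $3,919 × 40% = $1,567.60. Traveler pays $2,061.60; OOP now $3,550.60.
#4 ($4,050): 40% coinsurance on $4,050 = $1,620. Adding that to $3,550.60 gives $5,170.60, past the $4,000 cap; traveler pays only $4,000 − $3,550.60 = $449.40.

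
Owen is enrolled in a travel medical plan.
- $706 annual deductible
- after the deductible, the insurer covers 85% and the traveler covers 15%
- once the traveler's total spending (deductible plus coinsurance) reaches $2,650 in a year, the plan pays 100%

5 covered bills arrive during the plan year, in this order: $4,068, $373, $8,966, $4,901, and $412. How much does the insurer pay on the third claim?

Claim 1 ($4,068): $706 to deductible, leaving $3,362; 15% of $3,362 = $504.30. Traveler pays $1,210.30; OOP now $1,210.30. Plan pays $4,068 − $1,210.30 = $2,857.70.
Claim 2 ($373): deductible met; 15% of $373 = $55.95. Traveler owes $55.95 (running OOP $1,266.25). Plan pays $373 − $55.95 = $317.05.
Claim 3 ($8,966): deductible already satisfied, so traveler's share is 15% × $8,966 = $1,344.90. Traveler owes $1,344.90 (running OOP $2,611.15). Plan pays $8,966 − $1,344.90 = $7,621.10.

$7,621.10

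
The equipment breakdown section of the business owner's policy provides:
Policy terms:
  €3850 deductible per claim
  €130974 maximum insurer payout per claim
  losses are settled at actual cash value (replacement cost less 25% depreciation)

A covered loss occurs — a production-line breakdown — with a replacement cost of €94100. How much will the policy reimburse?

Depreciate 25%: the covered value is €94100 × 0.75 = €70575.
After the deductible, €70575 − €3850 = €66725 remains.
That's under the €130974 cap, so the insurer reimburses the full €66725.

€66725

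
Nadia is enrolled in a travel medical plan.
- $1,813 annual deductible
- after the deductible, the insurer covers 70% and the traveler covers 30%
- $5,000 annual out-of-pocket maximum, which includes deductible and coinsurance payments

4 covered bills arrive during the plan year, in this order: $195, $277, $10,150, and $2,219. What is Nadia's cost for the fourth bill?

Bill 1, $195: entire amount goes to the deductible. Traveler owes $195 (running OOP $195).
Bill 2, $277: fully absorbed by the deductible. Traveler owes $277 (running OOP $472).
Bill 3, $10,150: $1,341 to deductible, leaving $8,809; 30% of $8,809 = $2,642.70. Cost to traveler: $3,983.70. OOP to date $4,455.70.
Bill 4, $2,219: deductible met; 30% of $2,219 = $665.70. OOP would hit $5,121.40 > $5,000, so the cap limits the traveler to $5,000 − $4,455.70 = $544.30.

$544.30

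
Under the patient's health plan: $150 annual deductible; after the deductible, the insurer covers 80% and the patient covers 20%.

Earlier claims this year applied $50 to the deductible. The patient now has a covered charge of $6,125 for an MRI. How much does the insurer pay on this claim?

Deductible still to meet: $150 − $50 = $100.
The remaining $6,025 (= $6,125 − $100) moves to coinsurance.
Patient's 20% share of $6,025 is $1,205.
Patient responsibility: $100 + $1,205 = $1,305.
The plan picks up $6,125 − $1,305 = $4,820.

$4,820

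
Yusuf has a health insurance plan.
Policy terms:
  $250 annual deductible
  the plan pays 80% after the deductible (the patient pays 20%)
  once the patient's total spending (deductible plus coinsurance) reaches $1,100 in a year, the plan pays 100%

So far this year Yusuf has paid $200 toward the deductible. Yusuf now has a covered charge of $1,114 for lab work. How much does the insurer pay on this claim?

$200 of the $250 deductible is already met, leaving $50.
After the $50 deductible portion, $1,114 − $50 = $1,064 is subject to coinsurance.
Coinsurance: $1,064 × 20% = $212.80.
That puts the patient's cost at $50 + $212.80 = $262.80 before any cap.
Cumulative spending $200 + $262.80 = $462.80 stays under the $1,100 maximum.
The insurer covers the remainder: $1,114 − $262.80 = $851.20.

$851.20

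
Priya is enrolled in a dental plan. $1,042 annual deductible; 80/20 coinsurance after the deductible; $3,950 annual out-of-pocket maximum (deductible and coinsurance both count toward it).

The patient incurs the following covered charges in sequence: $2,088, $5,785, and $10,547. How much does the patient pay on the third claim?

#1 ($2,088): $1,042 to deductible, leaving $1,046; 20% of $1,046 = $209.20. Cost to patient: $1,251.20. OOP to date $1,251.20.
#2 ($5,785): 20% coinsurance on $5,785 = $1,157. Patient owes $1,157 (running OOP $2,408.20).
#3 ($10,547): deductible met; 20% of $10,547 = $2,109.40. Adding that to $2,408.20 gives $4,517.60, past the $3,950 cap; patient pays only $3,950 − $2,408.20 = $1,541.80.

$1,541.80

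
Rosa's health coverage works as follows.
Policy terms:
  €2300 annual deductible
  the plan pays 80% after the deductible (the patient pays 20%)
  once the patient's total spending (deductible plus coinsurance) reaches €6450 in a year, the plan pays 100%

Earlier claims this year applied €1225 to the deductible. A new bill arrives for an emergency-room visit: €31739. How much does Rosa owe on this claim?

€5225

€1225 of the €2300 deductible is already met, leaving €1075.
After the €1075 deductible portion, €31739 − €1075 = €30664 is subject to coinsurance.
Coinsurance: €30664 × 20% = €6132.80.
So the patient owes €1075 + €6132.80 = €7207.80 before any cap.
Year-to-date out-of-pocket would reach €1225 + €7207.80 = €8432.80, above the €6450 maximum, so the patient pays only €6450 − €1225 = €5225.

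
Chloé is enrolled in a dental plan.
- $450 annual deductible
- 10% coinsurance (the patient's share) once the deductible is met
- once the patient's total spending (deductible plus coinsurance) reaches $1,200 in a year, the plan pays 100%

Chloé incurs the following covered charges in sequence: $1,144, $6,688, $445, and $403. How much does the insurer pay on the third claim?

#1 ($1,144): deductible takes $450, $694 remains; patient's 10% is $69.40. Patient pays $519.40; OOP now $519.40. Insurer: $1,144 − $519.40 = $624.60.
#2 ($6,688): deductible already satisfied, so patient's share is 10% × $6,688 = $668.80. Cost to patient: $668.80. OOP to date $1,188.20. Insurer: $6,688 − $668.80 = $6,019.20.
#3 ($445): deductible already satisfied, so patient's share is 10% × $445 = $44.50. Adding that to $1,188.20 gives $1,232.70, past the $1,200 cap; patient pays only $1,200 − $1,188.20 = $11.80. Plan pays $445 − $11.80 = $433.20.

$433.20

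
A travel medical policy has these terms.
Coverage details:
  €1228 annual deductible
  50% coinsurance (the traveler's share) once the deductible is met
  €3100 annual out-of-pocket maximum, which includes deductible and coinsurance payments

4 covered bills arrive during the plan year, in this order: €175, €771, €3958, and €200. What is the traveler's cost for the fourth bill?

€34

#1 (€175): entire amount goes to the deductible. Traveler pays €175; OOP now €175.
#2 (€771): all of it applies to the deductible. Traveler owes €771 (running OOP €946).
#3 (€3958): deductible takes €282, €3676 remains; traveler's 50% is €1838. Cost to traveler: €2120. OOP to date €3066.
#4 (€200): deductible met; 50% of €200 = €100. That would push OOP to €3166, over the €3100 cap, so traveler pays €3100 − €3066 = €34.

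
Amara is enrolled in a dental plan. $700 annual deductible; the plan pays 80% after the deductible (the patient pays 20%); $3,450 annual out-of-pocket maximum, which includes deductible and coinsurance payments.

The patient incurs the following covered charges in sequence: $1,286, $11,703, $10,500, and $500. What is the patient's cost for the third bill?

Claim 1 — $1,286: $700 to deductible, leaving $586; patient's 20% is $117.20. Patient pays $817.20; OOP now $817.20.
Claim 2 — $11,703: deductible met; 20% of $11,703 = $2,340.60. Patient pays $2,340.60; OOP now $3,157.80.
Claim 3 — $10,500: deductible already satisfied, so patient's share is 20% × $10,500 = $2,100. OOP would hit $5,257.80 > $3,450, so the cap limits the patient to $3,450 − $3,157.80 = $292.20.

$292.20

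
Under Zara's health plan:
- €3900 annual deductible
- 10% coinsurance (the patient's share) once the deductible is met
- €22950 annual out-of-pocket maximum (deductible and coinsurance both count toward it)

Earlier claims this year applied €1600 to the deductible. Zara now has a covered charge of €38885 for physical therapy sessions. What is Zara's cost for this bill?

€1600 of the €3900 deductible is already met, leaving €2300.
That leaves €38885 − €2300 = €36585 for coinsurance.
Patient's 10% share of €36585 is €3658.50.
So the patient owes €2300 + €3658.50 = €5958.50 before any cap.
Year-to-date out-of-pocket becomes €1600 + €5958.50 = €7558.50, still under the €22950 maximum, so no cap applies.

€5958.50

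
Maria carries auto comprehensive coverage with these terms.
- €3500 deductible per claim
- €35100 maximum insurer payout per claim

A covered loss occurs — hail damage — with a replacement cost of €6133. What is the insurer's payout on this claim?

After the deductible, €6133 − €3500 = €2633 remains.
That's under the €35100 cap, so the insurer reimburses the full €2633.

€2633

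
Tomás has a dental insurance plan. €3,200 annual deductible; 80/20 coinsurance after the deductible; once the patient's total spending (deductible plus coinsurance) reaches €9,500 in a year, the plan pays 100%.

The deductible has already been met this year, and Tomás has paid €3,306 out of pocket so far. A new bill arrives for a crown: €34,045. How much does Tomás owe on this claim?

€6,194

The deductible is already satisfied, so the full bill goes to coinsurance.
Patient's 20% share of €34,045 is €6,809.
Adding €6,809 to the €3,306 already spent would give €10,115, which exceeds the €9,500 cap; the patient pays just €9,500 − €3,306 = €6,194.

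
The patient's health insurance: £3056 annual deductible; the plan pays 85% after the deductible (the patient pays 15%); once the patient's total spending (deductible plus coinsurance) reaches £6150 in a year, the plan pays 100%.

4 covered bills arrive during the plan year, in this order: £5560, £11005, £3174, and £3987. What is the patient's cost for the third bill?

£476.10

#1 (£5560): £3056 to deductible, leaving £2504; 15% of £2504 = £375.60. Patient pays £3431.60; OOP now £3431.60.
#2 (£11005): deductible met; 15% of £11005 = £1650.75. Patient owes £1650.75 (running OOP £5082.35).
#3 (£3174): 15% coinsurance on £3174 = £476.10. Cost to patient: £476.10. OOP to date £5558.45.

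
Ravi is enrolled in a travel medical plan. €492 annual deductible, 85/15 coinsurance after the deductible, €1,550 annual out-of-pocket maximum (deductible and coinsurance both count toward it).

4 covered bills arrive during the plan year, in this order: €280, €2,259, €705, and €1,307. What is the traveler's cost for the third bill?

Claim 1 — €280: all of it applies to the deductible. Traveler owes €280 (running OOP €280).
Claim 2 — €2,259: €212 to deductible, leaving €2,047; coinsurance €2,047 × 15% = €307.05. Cost to traveler: €519.05. OOP to date €799.05.
Claim 3 — €705: deductible already satisfied, so traveler's share is 15% × €705 = €105.75. Traveler owes €105.75 (running OOP €904.80).

€105.75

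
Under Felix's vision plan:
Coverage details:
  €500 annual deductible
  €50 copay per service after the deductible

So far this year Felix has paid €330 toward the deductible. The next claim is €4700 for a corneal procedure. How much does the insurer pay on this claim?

€4480

€330 of the €500 deductible is already met, leaving €170.
The remaining €4530 (= €4700 − €170) moves to the copay.
Copay on this service: €50.
So the member owes €170 + €50 = €220.
The insurer covers the remainder: €4700 − €220 = €4480.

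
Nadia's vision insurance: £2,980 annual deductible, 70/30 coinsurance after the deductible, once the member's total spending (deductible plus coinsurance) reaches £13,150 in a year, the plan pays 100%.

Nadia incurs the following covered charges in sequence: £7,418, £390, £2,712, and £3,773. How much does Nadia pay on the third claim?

Claim 1 — £7,418: £2,980 to deductible, leaving £4,438; member's 30% is £1,331.40. Member owes £4,311.40 (running OOP £4,311.40).
Claim 2 — £390: 30% coinsurance on £390 = £117. Member pays £117; OOP now £4,428.40.
Claim 3 — £2,712: deductible already satisfied, so member's share is 30% × £2,712 = £813.60. Member pays £813.60; OOP now £5,242.

£813.60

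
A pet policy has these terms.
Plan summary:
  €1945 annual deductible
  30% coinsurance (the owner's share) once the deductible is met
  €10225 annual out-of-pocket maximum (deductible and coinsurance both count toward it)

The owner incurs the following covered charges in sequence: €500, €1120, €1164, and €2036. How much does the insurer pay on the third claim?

€587.30

Claim 1 (€500): entire amount goes to the deductible. Owner owes €500 (running OOP €500). Plan pays €500 − €500 = €0.
Claim 2 (€1120): entire amount goes to the deductible. Cost to owner: €1120. OOP to date €1620. Insurer: €1120 − €1120 = €0.
Claim 3 (€1164): €325 to deductible, leaving €839; coinsurance €839 × 30% = €251.70. Owner owes €576.70 (running OOP €2196.70). Insurer: €1164 − €576.70 = €587.30.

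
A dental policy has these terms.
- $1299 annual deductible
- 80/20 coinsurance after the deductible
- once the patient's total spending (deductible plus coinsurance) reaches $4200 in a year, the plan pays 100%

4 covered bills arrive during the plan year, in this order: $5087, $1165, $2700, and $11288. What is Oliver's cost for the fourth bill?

Bill 1, $5087: $1299 finishes the deductible; $3788 goes to coinsurance; patient's 20% is $757.60. Cost to patient: $2056.60. OOP to date $2056.60.
Bill 2, $1165: 20% coinsurance on $1165 = $233. Patient pays $233; OOP now $2289.60.
Bill 3, $2700: 20% coinsurance on $2700 = $540. Patient owes $540 (running OOP $2829.60).
Bill 4, $11288: deductible already satisfied, so patient's share is 20% × $11288 = $2257.60. Adding that to $2829.60 gives $5087.20, past the $4200 cap; patient pays only $4200 − $2829.60 = $1370.40.

$1370.40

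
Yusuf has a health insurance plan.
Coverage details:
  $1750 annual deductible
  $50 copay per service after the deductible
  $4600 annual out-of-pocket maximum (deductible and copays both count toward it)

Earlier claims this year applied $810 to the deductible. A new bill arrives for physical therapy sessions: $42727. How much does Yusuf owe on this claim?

$990

Remaining deductible: $1750 − $810 = $940.
The remaining $41787 (= $42727 − $940) moves to the copay.
Copay on this service: $50.
That puts the patient's cost at $940 + $50 = $990 before any cap.
Cumulative spending $810 + $990 = $1800 stays under the $4600 maximum.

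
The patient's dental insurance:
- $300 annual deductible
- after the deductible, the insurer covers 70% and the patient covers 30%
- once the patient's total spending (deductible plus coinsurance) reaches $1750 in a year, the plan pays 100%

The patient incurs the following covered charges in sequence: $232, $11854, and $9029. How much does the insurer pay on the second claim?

$10336

Claim 1 — $232: fully absorbed by the deductible. Patient pays $232; OOP now $232. Insurer: $232 − $232 = $0.
Claim 2 — $11854: $68 to deductible, leaving $11786; patient's 30% is $3535.80. Together that's $68 + $3535.80 = $3603.80. OOP would hit $3835.80 > $1750, so the cap limits the patient to $1750 − $232 = $1518. Plan pays $11854 − $1518 = $10336.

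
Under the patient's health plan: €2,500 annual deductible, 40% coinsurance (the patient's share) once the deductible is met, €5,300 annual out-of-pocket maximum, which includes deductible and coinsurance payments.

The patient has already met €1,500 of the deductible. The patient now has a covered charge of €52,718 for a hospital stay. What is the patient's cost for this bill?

€3,800

Deductible still to meet: €2,500 − €1,500 = €1,000.
After the €1,000 deductible portion, €52,718 − €1,000 = €51,718 is subject to coinsurance.
Coinsurance: €51,718 × 40% = €20,687.20.
Patient responsibility before any cap: €1,000 + €20,687.20 = €21,687.20.
Year-to-date out-of-pocket would reach €1,500 + €21,687.20 = €23,187.20, above the €5,300 maximum, so the patient pays only €5,300 − €1,500 = €3,800.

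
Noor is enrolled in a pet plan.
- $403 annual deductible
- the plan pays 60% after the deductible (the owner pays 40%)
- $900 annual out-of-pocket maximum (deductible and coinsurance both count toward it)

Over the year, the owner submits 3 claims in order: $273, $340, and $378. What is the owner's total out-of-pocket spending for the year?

Claim 1 ($273): fully absorbed by the deductible. Owner owes $273 (running OOP $273).
Claim 2 ($340): $130 finishes the deductible; $210 goes to coinsurance; coinsurance $210 × 40% = $84. Cost to owner: $214. OOP to date $487.
Claim 3 ($378): deductible met; 40% of $378 = $151.20. Owner pays $151.20; OOP now $638.20.
Total paid by the owner: $273 + $214 + $151.20 = $638.20.

$638.20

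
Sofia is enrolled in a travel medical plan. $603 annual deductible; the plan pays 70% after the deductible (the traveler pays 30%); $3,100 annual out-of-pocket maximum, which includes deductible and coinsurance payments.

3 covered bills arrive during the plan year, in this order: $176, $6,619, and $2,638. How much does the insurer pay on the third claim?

Claim 1 — $176: fully absorbed by the deductible. Traveler pays $176; OOP now $176. Insurer: $176 − $176 = $0.
Claim 2 — $6,619: deductible takes $427, $6,192 remains; traveler's 30% is $1,857.60. Traveler pays $2,284.60; OOP now $2,460.60. Plan pays $6,619 − $2,284.60 = $4,334.40.
Claim 3 — $2,638: deductible already satisfied, so traveler's share is 30% × $2,638 = $791.40. That would push OOP to $3,252, over the $3,100 cap, so traveler pays $3,100 − $2,460.60 = $639.40. Insurer: $2,638 − $639.40 = $1,998.60.

$1,998.60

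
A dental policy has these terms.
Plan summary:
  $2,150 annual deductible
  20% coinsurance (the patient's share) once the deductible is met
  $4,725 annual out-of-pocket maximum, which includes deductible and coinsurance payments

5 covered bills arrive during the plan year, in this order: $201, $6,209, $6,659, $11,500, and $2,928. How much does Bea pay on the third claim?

Claim 1 — $201: entire amount goes to the deductible. Patient pays $201; OOP now $201.
Claim 2 — $6,209: $1,949 to deductible, leaving $4,260; patient's 20% is $852. Patient pays $2,801; OOP now $3,002.
Claim 3 — $6,659: deductible already satisfied, so patient's share is 20% × $6,659 = $1,331.80. Patient owes $1,331.80 (running OOP $4,333.80).

$1,331.80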